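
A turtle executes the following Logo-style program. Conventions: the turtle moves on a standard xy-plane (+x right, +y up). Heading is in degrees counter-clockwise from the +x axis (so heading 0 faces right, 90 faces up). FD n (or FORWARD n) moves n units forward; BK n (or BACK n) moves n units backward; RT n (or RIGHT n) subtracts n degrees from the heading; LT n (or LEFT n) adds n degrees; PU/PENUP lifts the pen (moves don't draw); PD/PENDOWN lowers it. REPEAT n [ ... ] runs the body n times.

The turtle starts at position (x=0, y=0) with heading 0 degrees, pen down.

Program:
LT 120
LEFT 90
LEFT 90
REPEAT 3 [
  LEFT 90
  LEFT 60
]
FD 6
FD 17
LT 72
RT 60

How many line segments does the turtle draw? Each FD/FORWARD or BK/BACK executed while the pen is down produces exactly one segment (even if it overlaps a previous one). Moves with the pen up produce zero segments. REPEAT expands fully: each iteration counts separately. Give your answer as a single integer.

Executing turtle program step by step:
Start: pos=(0,0), heading=0, pen down
LT 120: heading 0 -> 120
LT 90: heading 120 -> 210
LT 90: heading 210 -> 300
REPEAT 3 [
  -- iteration 1/3 --
  LT 90: heading 300 -> 30
  LT 60: heading 30 -> 90
  -- iteration 2/3 --
  LT 90: heading 90 -> 180
  LT 60: heading 180 -> 240
  -- iteration 3/3 --
  LT 90: heading 240 -> 330
  LT 60: heading 330 -> 30
]
FD 6: (0,0) -> (5.196,3) [heading=30, draw]
FD 17: (5.196,3) -> (19.919,11.5) [heading=30, draw]
LT 72: heading 30 -> 102
RT 60: heading 102 -> 42
Final: pos=(19.919,11.5), heading=42, 2 segment(s) drawn
Segments drawn: 2

Answer: 2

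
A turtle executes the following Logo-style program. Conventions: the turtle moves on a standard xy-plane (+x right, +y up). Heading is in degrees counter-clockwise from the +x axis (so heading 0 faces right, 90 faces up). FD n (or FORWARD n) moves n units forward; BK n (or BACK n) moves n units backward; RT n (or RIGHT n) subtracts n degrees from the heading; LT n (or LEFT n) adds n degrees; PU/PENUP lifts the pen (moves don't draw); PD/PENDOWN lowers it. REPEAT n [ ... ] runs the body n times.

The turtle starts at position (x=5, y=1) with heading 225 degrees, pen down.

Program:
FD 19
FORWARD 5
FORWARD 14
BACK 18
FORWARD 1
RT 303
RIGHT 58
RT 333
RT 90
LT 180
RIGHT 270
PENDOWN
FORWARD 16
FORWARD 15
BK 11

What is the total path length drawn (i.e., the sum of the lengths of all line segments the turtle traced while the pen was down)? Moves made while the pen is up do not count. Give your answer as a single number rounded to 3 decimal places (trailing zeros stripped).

Executing turtle program step by step:
Start: pos=(5,1), heading=225, pen down
FD 19: (5,1) -> (-8.435,-12.435) [heading=225, draw]
FD 5: (-8.435,-12.435) -> (-11.971,-15.971) [heading=225, draw]
FD 14: (-11.971,-15.971) -> (-21.87,-25.87) [heading=225, draw]
BK 18: (-21.87,-25.87) -> (-9.142,-13.142) [heading=225, draw]
FD 1: (-9.142,-13.142) -> (-9.849,-13.849) [heading=225, draw]
RT 303: heading 225 -> 282
RT 58: heading 282 -> 224
RT 333: heading 224 -> 251
RT 90: heading 251 -> 161
LT 180: heading 161 -> 341
RT 270: heading 341 -> 71
PD: pen down
FD 16: (-9.849,-13.849) -> (-4.64,1.279) [heading=71, draw]
FD 15: (-4.64,1.279) -> (0.243,15.462) [heading=71, draw]
BK 11: (0.243,15.462) -> (-3.338,5.061) [heading=71, draw]
Final: pos=(-3.338,5.061), heading=71, 8 segment(s) drawn

Segment lengths:
  seg 1: (5,1) -> (-8.435,-12.435), length = 19
  seg 2: (-8.435,-12.435) -> (-11.971,-15.971), length = 5
  seg 3: (-11.971,-15.971) -> (-21.87,-25.87), length = 14
  seg 4: (-21.87,-25.87) -> (-9.142,-13.142), length = 18
  seg 5: (-9.142,-13.142) -> (-9.849,-13.849), length = 1
  seg 6: (-9.849,-13.849) -> (-4.64,1.279), length = 16
  seg 7: (-4.64,1.279) -> (0.243,15.462), length = 15
  seg 8: (0.243,15.462) -> (-3.338,5.061), length = 11
Total = 99

Answer: 99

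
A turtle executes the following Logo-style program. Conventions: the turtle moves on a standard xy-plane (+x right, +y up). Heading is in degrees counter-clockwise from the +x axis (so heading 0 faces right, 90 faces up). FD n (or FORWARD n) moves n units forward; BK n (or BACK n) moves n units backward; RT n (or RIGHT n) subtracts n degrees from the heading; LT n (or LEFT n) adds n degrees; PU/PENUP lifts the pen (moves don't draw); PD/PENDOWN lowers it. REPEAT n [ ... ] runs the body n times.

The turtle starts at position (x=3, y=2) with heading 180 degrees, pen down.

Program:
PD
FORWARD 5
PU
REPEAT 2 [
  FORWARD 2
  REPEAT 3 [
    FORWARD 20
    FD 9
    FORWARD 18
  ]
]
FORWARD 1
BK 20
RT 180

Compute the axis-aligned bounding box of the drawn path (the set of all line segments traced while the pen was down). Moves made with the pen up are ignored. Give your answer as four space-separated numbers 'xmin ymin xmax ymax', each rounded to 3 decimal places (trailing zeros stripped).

Executing turtle program step by step:
Start: pos=(3,2), heading=180, pen down
PD: pen down
FD 5: (3,2) -> (-2,2) [heading=180, draw]
PU: pen up
REPEAT 2 [
  -- iteration 1/2 --
  FD 2: (-2,2) -> (-4,2) [heading=180, move]
  REPEAT 3 [
    -- iteration 1/3 --
    FD 20: (-4,2) -> (-24,2) [heading=180, move]
    FD 9: (-24,2) -> (-33,2) [heading=180, move]
    FD 18: (-33,2) -> (-51,2) [heading=180, move]
    -- iteration 2/3 --
    FD 20: (-51,2) -> (-71,2) [heading=180, move]
    FD 9: (-71,2) -> (-80,2) [heading=180, move]
    FD 18: (-80,2) -> (-98,2) [heading=180, move]
    -- iteration 3/3 --
    FD 20: (-98,2) -> (-118,2) [heading=180, move]
    FD 9: (-118,2) -> (-127,2) [heading=180, move]
    FD 18: (-127,2) -> (-145,2) [heading=180, move]
  ]
  -- iteration 2/2 --
  FD 2: (-145,2) -> (-147,2) [heading=180, move]
  REPEAT 3 [
    -- iteration 1/3 --
    FD 20: (-147,2) -> (-167,2) [heading=180, move]
    FD 9: (-167,2) -> (-176,2) [heading=180, move]
    FD 18: (-176,2) -> (-194,2) [heading=180, move]
    -- iteration 2/3 --
    FD 20: (-194,2) -> (-214,2) [heading=180, move]
    FD 9: (-214,2) -> (-223,2) [heading=180, move]
    FD 18: (-223,2) -> (-241,2) [heading=180, move]
    -- iteration 3/3 --
    FD 20: (-241,2) -> (-261,2) [heading=180, move]
    FD 9: (-261,2) -> (-270,2) [heading=180, move]
    FD 18: (-270,2) -> (-288,2) [heading=180, move]
  ]
]
FD 1: (-288,2) -> (-289,2) [heading=180, move]
BK 20: (-289,2) -> (-269,2) [heading=180, move]
RT 180: heading 180 -> 0
Final: pos=(-269,2), heading=0, 1 segment(s) drawn

Segment endpoints: x in {-2, 3}, y in {2, 2}
xmin=-2, ymin=2, xmax=3, ymax=2

Answer: -2 2 3 2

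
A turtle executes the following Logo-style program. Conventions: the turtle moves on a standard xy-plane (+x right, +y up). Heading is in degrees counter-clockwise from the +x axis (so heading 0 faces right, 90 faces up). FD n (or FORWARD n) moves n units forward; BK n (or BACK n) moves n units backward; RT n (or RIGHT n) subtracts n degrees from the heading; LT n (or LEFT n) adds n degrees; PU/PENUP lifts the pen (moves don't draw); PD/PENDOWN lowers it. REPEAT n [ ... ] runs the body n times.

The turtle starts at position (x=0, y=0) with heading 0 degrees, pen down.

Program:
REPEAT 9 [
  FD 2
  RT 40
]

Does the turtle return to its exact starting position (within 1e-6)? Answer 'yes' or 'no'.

Answer: yes

Derivation:
Executing turtle program step by step:
Start: pos=(0,0), heading=0, pen down
REPEAT 9 [
  -- iteration 1/9 --
  FD 2: (0,0) -> (2,0) [heading=0, draw]
  RT 40: heading 0 -> 320
  -- iteration 2/9 --
  FD 2: (2,0) -> (3.532,-1.286) [heading=320, draw]
  RT 40: heading 320 -> 280
  -- iteration 3/9 --
  FD 2: (3.532,-1.286) -> (3.879,-3.255) [heading=280, draw]
  RT 40: heading 280 -> 240
  -- iteration 4/9 --
  FD 2: (3.879,-3.255) -> (2.879,-4.987) [heading=240, draw]
  RT 40: heading 240 -> 200
  -- iteration 5/9 --
  FD 2: (2.879,-4.987) -> (1,-5.671) [heading=200, draw]
  RT 40: heading 200 -> 160
  -- iteration 6/9 --
  FD 2: (1,-5.671) -> (-0.879,-4.987) [heading=160, draw]
  RT 40: heading 160 -> 120
  -- iteration 7/9 --
  FD 2: (-0.879,-4.987) -> (-1.879,-3.255) [heading=120, draw]
  RT 40: heading 120 -> 80
  -- iteration 8/9 --
  FD 2: (-1.879,-3.255) -> (-1.532,-1.286) [heading=80, draw]
  RT 40: heading 80 -> 40
  -- iteration 9/9 --
  FD 2: (-1.532,-1.286) -> (0,0) [heading=40, draw]
  RT 40: heading 40 -> 0
]
Final: pos=(0,0), heading=0, 9 segment(s) drawn

Start position: (0, 0)
Final position: (0, 0)
Distance = 0; < 1e-6 -> CLOSED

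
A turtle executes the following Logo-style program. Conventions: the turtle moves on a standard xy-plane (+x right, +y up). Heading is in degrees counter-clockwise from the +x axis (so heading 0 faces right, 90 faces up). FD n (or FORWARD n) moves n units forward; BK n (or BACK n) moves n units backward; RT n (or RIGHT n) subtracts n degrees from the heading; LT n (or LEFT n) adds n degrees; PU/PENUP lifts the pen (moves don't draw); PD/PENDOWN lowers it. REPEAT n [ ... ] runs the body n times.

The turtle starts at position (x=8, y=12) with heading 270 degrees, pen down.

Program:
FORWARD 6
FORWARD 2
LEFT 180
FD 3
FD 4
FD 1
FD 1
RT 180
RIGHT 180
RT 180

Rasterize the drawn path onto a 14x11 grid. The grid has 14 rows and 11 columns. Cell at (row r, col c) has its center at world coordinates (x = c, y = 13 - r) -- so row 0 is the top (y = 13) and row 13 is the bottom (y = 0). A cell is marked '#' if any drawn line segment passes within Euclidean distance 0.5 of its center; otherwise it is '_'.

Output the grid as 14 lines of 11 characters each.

Segment 0: (8,12) -> (8,6)
Segment 1: (8,6) -> (8,4)
Segment 2: (8,4) -> (8,7)
Segment 3: (8,7) -> (8,11)
Segment 4: (8,11) -> (8,12)
Segment 5: (8,12) -> (8,13)

Answer: ________#__
________#__
________#__
________#__
________#__
________#__
________#__
________#__
________#__
________#__
___________
___________
___________
___________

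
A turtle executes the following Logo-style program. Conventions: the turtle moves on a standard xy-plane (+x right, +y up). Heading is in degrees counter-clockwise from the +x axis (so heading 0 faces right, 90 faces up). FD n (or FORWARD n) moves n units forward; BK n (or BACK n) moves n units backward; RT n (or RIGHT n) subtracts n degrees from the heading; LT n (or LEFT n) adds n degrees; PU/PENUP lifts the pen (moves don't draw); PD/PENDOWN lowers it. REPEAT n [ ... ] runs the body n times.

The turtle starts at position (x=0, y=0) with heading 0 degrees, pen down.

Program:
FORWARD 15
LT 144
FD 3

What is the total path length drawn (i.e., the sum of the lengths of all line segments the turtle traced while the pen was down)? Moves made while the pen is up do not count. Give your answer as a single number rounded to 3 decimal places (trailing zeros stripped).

Executing turtle program step by step:
Start: pos=(0,0), heading=0, pen down
FD 15: (0,0) -> (15,0) [heading=0, draw]
LT 144: heading 0 -> 144
FD 3: (15,0) -> (12.573,1.763) [heading=144, draw]
Final: pos=(12.573,1.763), heading=144, 2 segment(s) drawn

Segment lengths:
  seg 1: (0,0) -> (15,0), length = 15
  seg 2: (15,0) -> (12.573,1.763), length = 3
Total = 18

Answer: 18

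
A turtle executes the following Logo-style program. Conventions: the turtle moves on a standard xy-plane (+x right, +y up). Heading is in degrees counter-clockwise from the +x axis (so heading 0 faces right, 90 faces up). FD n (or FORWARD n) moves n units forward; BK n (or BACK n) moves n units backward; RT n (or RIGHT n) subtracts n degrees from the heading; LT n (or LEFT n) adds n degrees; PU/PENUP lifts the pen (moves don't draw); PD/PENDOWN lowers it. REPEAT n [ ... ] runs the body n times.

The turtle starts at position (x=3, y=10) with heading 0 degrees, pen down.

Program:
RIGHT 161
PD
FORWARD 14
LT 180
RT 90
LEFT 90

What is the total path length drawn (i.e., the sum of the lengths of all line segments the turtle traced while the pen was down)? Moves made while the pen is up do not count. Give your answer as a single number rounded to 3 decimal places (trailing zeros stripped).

Answer: 14

Derivation:
Executing turtle program step by step:
Start: pos=(3,10), heading=0, pen down
RT 161: heading 0 -> 199
PD: pen down
FD 14: (3,10) -> (-10.237,5.442) [heading=199, draw]
LT 180: heading 199 -> 19
RT 90: heading 19 -> 289
LT 90: heading 289 -> 19
Final: pos=(-10.237,5.442), heading=19, 1 segment(s) drawn

Segment lengths:
  seg 1: (3,10) -> (-10.237,5.442), length = 14
Total = 14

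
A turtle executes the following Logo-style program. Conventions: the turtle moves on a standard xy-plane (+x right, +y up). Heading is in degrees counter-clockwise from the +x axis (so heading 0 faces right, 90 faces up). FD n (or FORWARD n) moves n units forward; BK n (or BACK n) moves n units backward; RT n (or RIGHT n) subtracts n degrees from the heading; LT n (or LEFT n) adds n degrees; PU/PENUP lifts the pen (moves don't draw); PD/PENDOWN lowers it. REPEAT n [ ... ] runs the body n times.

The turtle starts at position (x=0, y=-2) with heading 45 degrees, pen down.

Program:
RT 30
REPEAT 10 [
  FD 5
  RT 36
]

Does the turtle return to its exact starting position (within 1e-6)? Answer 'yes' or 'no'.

Answer: yes

Derivation:
Executing turtle program step by step:
Start: pos=(0,-2), heading=45, pen down
RT 30: heading 45 -> 15
REPEAT 10 [
  -- iteration 1/10 --
  FD 5: (0,-2) -> (4.83,-0.706) [heading=15, draw]
  RT 36: heading 15 -> 339
  -- iteration 2/10 --
  FD 5: (4.83,-0.706) -> (9.498,-2.498) [heading=339, draw]
  RT 36: heading 339 -> 303
  -- iteration 3/10 --
  FD 5: (9.498,-2.498) -> (12.221,-6.691) [heading=303, draw]
  RT 36: heading 303 -> 267
  -- iteration 4/10 --
  FD 5: (12.221,-6.691) -> (11.959,-11.684) [heading=267, draw]
  RT 36: heading 267 -> 231
  -- iteration 5/10 --
  FD 5: (11.959,-11.684) -> (8.812,-15.57) [heading=231, draw]
  RT 36: heading 231 -> 195
  -- iteration 6/10 --
  FD 5: (8.812,-15.57) -> (3.983,-16.864) [heading=195, draw]
  RT 36: heading 195 -> 159
  -- iteration 7/10 --
  FD 5: (3.983,-16.864) -> (-0.685,-15.072) [heading=159, draw]
  RT 36: heading 159 -> 123
  -- iteration 8/10 --
  FD 5: (-0.685,-15.072) -> (-3.408,-10.879) [heading=123, draw]
  RT 36: heading 123 -> 87
  -- iteration 9/10 --
  FD 5: (-3.408,-10.879) -> (-3.147,-5.886) [heading=87, draw]
  RT 36: heading 87 -> 51
  -- iteration 10/10 --
  FD 5: (-3.147,-5.886) -> (0,-2) [heading=51, draw]
  RT 36: heading 51 -> 15
]
Final: pos=(0,-2), heading=15, 10 segment(s) drawn

Start position: (0, -2)
Final position: (0, -2)
Distance = 0; < 1e-6 -> CLOSED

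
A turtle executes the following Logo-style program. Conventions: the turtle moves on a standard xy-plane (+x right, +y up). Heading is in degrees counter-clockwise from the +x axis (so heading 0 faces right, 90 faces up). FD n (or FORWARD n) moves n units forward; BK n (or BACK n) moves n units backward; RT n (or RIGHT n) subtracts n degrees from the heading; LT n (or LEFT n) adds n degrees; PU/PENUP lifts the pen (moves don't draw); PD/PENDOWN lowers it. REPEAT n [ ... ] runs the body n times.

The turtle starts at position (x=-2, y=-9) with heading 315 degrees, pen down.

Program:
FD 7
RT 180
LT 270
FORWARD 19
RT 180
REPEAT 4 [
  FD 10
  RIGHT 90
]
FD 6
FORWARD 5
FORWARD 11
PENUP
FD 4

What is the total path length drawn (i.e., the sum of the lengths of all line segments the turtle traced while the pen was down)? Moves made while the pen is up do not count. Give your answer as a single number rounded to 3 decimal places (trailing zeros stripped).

Answer: 88

Derivation:
Executing turtle program step by step:
Start: pos=(-2,-9), heading=315, pen down
FD 7: (-2,-9) -> (2.95,-13.95) [heading=315, draw]
RT 180: heading 315 -> 135
LT 270: heading 135 -> 45
FD 19: (2.95,-13.95) -> (16.385,-0.515) [heading=45, draw]
RT 180: heading 45 -> 225
REPEAT 4 [
  -- iteration 1/4 --
  FD 10: (16.385,-0.515) -> (9.314,-7.586) [heading=225, draw]
  RT 90: heading 225 -> 135
  -- iteration 2/4 --
  FD 10: (9.314,-7.586) -> (2.243,-0.515) [heading=135, draw]
  RT 90: heading 135 -> 45
  -- iteration 3/4 --
  FD 10: (2.243,-0.515) -> (9.314,6.556) [heading=45, draw]
  RT 90: heading 45 -> 315
  -- iteration 4/4 --
  FD 10: (9.314,6.556) -> (16.385,-0.515) [heading=315, draw]
  RT 90: heading 315 -> 225
]
FD 6: (16.385,-0.515) -> (12.142,-4.757) [heading=225, draw]
FD 5: (12.142,-4.757) -> (8.607,-8.293) [heading=225, draw]
FD 11: (8.607,-8.293) -> (0.828,-16.071) [heading=225, draw]
PU: pen up
FD 4: (0.828,-16.071) -> (-2,-18.899) [heading=225, move]
Final: pos=(-2,-18.899), heading=225, 9 segment(s) drawn

Segment lengths:
  seg 1: (-2,-9) -> (2.95,-13.95), length = 7
  seg 2: (2.95,-13.95) -> (16.385,-0.515), length = 19
  seg 3: (16.385,-0.515) -> (9.314,-7.586), length = 10
  seg 4: (9.314,-7.586) -> (2.243,-0.515), length = 10
  seg 5: (2.243,-0.515) -> (9.314,6.556), length = 10
  seg 6: (9.314,6.556) -> (16.385,-0.515), length = 10
  seg 7: (16.385,-0.515) -> (12.142,-4.757), length = 6
  seg 8: (12.142,-4.757) -> (8.607,-8.293), length = 5
  seg 9: (8.607,-8.293) -> (0.828,-16.071), length = 11
Total = 88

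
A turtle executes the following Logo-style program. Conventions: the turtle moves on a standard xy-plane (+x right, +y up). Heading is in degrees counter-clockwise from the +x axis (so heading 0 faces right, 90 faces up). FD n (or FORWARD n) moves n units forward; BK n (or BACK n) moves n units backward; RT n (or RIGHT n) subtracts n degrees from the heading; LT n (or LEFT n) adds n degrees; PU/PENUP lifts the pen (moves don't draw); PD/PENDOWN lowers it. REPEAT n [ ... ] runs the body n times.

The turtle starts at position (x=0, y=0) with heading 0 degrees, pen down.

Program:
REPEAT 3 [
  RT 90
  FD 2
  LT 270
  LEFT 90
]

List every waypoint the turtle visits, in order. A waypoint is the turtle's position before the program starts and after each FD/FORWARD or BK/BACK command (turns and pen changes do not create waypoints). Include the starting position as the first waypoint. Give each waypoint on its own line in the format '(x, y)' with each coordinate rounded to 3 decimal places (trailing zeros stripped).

Executing turtle program step by step:
Start: pos=(0,0), heading=0, pen down
REPEAT 3 [
  -- iteration 1/3 --
  RT 90: heading 0 -> 270
  FD 2: (0,0) -> (0,-2) [heading=270, draw]
  LT 270: heading 270 -> 180
  LT 90: heading 180 -> 270
  -- iteration 2/3 --
  RT 90: heading 270 -> 180
  FD 2: (0,-2) -> (-2,-2) [heading=180, draw]
  LT 270: heading 180 -> 90
  LT 90: heading 90 -> 180
  -- iteration 3/3 --
  RT 90: heading 180 -> 90
  FD 2: (-2,-2) -> (-2,0) [heading=90, draw]
  LT 270: heading 90 -> 0
  LT 90: heading 0 -> 90
]
Final: pos=(-2,0), heading=90, 3 segment(s) drawn
Waypoints (4 total):
(0, 0)
(0, -2)
(-2, -2)
(-2, 0)

Answer: (0, 0)
(0, -2)
(-2, -2)
(-2, 0)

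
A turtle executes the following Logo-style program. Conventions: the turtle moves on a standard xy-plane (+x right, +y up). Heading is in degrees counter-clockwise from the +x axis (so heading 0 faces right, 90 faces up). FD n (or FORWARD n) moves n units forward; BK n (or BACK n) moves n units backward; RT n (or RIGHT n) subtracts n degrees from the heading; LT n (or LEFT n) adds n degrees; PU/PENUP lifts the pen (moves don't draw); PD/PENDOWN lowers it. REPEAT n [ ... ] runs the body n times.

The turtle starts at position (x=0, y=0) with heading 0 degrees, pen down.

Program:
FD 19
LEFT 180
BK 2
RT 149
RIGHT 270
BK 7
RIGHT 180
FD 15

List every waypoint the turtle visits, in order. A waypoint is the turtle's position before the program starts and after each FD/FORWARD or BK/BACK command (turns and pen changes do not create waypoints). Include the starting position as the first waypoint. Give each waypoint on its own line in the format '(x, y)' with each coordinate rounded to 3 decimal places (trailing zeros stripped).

Executing turtle program step by step:
Start: pos=(0,0), heading=0, pen down
FD 19: (0,0) -> (19,0) [heading=0, draw]
LT 180: heading 0 -> 180
BK 2: (19,0) -> (21,0) [heading=180, draw]
RT 149: heading 180 -> 31
RT 270: heading 31 -> 121
BK 7: (21,0) -> (24.605,-6) [heading=121, draw]
RT 180: heading 121 -> 301
FD 15: (24.605,-6) -> (32.331,-18.858) [heading=301, draw]
Final: pos=(32.331,-18.858), heading=301, 4 segment(s) drawn
Waypoints (5 total):
(0, 0)
(19, 0)
(21, 0)
(24.605, -6)
(32.331, -18.858)

Answer: (0, 0)
(19, 0)
(21, 0)
(24.605, -6)
(32.331, -18.858)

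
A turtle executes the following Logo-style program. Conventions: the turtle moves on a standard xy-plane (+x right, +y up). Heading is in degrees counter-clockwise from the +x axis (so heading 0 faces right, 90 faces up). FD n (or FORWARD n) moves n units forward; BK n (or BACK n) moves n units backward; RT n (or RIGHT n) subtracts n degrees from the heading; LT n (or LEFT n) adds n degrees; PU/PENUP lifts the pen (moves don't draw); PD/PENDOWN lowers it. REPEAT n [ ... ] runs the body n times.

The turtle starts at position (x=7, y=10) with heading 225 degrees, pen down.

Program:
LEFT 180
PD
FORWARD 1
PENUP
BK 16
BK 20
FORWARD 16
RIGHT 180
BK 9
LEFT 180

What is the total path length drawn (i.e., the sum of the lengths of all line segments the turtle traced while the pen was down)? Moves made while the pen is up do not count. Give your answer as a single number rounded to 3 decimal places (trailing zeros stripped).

Executing turtle program step by step:
Start: pos=(7,10), heading=225, pen down
LT 180: heading 225 -> 45
PD: pen down
FD 1: (7,10) -> (7.707,10.707) [heading=45, draw]
PU: pen up
BK 16: (7.707,10.707) -> (-3.607,-0.607) [heading=45, move]
BK 20: (-3.607,-0.607) -> (-17.749,-14.749) [heading=45, move]
FD 16: (-17.749,-14.749) -> (-6.435,-3.435) [heading=45, move]
RT 180: heading 45 -> 225
BK 9: (-6.435,-3.435) -> (-0.071,2.929) [heading=225, move]
LT 180: heading 225 -> 45
Final: pos=(-0.071,2.929), heading=45, 1 segment(s) drawn

Segment lengths:
  seg 1: (7,10) -> (7.707,10.707), length = 1
Total = 1

Answer: 1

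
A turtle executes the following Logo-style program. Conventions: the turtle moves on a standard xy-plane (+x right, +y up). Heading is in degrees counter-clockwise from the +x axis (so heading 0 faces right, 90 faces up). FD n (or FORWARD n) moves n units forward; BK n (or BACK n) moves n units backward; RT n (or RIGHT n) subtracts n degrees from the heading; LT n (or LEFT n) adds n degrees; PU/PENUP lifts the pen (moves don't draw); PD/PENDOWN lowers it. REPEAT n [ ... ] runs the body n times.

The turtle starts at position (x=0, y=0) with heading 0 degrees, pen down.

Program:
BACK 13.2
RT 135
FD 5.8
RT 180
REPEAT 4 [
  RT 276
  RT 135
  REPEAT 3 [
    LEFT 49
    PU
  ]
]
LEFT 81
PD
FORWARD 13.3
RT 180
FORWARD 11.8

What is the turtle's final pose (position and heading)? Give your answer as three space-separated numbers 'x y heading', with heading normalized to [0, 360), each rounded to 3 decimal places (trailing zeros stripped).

Answer: -18.6 -3.351 330

Derivation:
Executing turtle program step by step:
Start: pos=(0,0), heading=0, pen down
BK 13.2: (0,0) -> (-13.2,0) [heading=0, draw]
RT 135: heading 0 -> 225
FD 5.8: (-13.2,0) -> (-17.301,-4.101) [heading=225, draw]
RT 180: heading 225 -> 45
REPEAT 4 [
  -- iteration 1/4 --
  RT 276: heading 45 -> 129
  RT 135: heading 129 -> 354
  REPEAT 3 [
    -- iteration 1/3 --
    LT 49: heading 354 -> 43
    PU: pen up
    -- iteration 2/3 --
    LT 49: heading 43 -> 92
    PU: pen up
    -- iteration 3/3 --
    LT 49: heading 92 -> 141
    PU: pen up
  ]
  -- iteration 2/4 --
  RT 276: heading 141 -> 225
  RT 135: heading 225 -> 90
  REPEAT 3 [
    -- iteration 1/3 --
    LT 49: heading 90 -> 139
    PU: pen up
    -- iteration 2/3 --
    LT 49: heading 139 -> 188
    PU: pen up
    -- iteration 3/3 --
    LT 49: heading 188 -> 237
    PU: pen up
  ]
  -- iteration 3/4 --
  RT 276: heading 237 -> 321
  RT 135: heading 321 -> 186
  REPEAT 3 [
    -- iteration 1/3 --
    LT 49: heading 186 -> 235
    PU: pen up
    -- iteration 2/3 --
    LT 49: heading 235 -> 284
    PU: pen up
    -- iteration 3/3 --
    LT 49: heading 284 -> 333
    PU: pen up
  ]
  -- iteration 4/4 --
  RT 276: heading 333 -> 57
  RT 135: heading 57 -> 282
  REPEAT 3 [
    -- iteration 1/3 --
    LT 49: heading 282 -> 331
    PU: pen up
    -- iteration 2/3 --
    LT 49: heading 331 -> 20
    PU: pen up
    -- iteration 3/3 --
    LT 49: heading 20 -> 69
    PU: pen up
  ]
]
LT 81: heading 69 -> 150
PD: pen down
FD 13.3: (-17.301,-4.101) -> (-28.819,2.549) [heading=150, draw]
RT 180: heading 150 -> 330
FD 11.8: (-28.819,2.549) -> (-18.6,-3.351) [heading=330, draw]
Final: pos=(-18.6,-3.351), heading=330, 4 segment(s) drawn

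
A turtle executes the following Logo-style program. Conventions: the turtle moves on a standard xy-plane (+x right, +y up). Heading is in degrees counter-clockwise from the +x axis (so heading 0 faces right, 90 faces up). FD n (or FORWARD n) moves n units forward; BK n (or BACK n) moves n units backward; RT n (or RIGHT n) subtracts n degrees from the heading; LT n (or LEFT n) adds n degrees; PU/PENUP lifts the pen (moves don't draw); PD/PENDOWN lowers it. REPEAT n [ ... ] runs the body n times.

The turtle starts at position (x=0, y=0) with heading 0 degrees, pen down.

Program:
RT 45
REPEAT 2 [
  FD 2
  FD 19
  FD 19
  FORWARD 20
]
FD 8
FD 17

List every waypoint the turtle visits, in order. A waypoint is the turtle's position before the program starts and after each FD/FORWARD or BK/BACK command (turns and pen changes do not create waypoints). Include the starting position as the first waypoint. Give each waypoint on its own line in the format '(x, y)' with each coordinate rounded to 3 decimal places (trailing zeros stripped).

Executing turtle program step by step:
Start: pos=(0,0), heading=0, pen down
RT 45: heading 0 -> 315
REPEAT 2 [
  -- iteration 1/2 --
  FD 2: (0,0) -> (1.414,-1.414) [heading=315, draw]
  FD 19: (1.414,-1.414) -> (14.849,-14.849) [heading=315, draw]
  FD 19: (14.849,-14.849) -> (28.284,-28.284) [heading=315, draw]
  FD 20: (28.284,-28.284) -> (42.426,-42.426) [heading=315, draw]
  -- iteration 2/2 --
  FD 2: (42.426,-42.426) -> (43.841,-43.841) [heading=315, draw]
  FD 19: (43.841,-43.841) -> (57.276,-57.276) [heading=315, draw]
  FD 19: (57.276,-57.276) -> (70.711,-70.711) [heading=315, draw]
  FD 20: (70.711,-70.711) -> (84.853,-84.853) [heading=315, draw]
]
FD 8: (84.853,-84.853) -> (90.51,-90.51) [heading=315, draw]
FD 17: (90.51,-90.51) -> (102.53,-102.53) [heading=315, draw]
Final: pos=(102.53,-102.53), heading=315, 10 segment(s) drawn
Waypoints (11 total):
(0, 0)
(1.414, -1.414)
(14.849, -14.849)
(28.284, -28.284)
(42.426, -42.426)
(43.841, -43.841)
(57.276, -57.276)
(70.711, -70.711)
(84.853, -84.853)
(90.51, -90.51)
(102.53, -102.53)

Answer: (0, 0)
(1.414, -1.414)
(14.849, -14.849)
(28.284, -28.284)
(42.426, -42.426)
(43.841, -43.841)
(57.276, -57.276)
(70.711, -70.711)
(84.853, -84.853)
(90.51, -90.51)
(102.53, -102.53)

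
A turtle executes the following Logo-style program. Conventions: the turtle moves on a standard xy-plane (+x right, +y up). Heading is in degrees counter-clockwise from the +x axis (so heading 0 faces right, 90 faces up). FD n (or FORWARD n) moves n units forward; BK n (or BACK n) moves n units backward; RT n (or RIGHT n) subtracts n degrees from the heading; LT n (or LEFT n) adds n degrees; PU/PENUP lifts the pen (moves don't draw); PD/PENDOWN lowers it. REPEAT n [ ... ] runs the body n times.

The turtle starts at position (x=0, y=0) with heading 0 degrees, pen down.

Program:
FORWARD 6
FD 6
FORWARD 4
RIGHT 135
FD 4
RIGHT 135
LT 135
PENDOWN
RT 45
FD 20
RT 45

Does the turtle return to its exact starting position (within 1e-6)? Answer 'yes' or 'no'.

Executing turtle program step by step:
Start: pos=(0,0), heading=0, pen down
FD 6: (0,0) -> (6,0) [heading=0, draw]
FD 6: (6,0) -> (12,0) [heading=0, draw]
FD 4: (12,0) -> (16,0) [heading=0, draw]
RT 135: heading 0 -> 225
FD 4: (16,0) -> (13.172,-2.828) [heading=225, draw]
RT 135: heading 225 -> 90
LT 135: heading 90 -> 225
PD: pen down
RT 45: heading 225 -> 180
FD 20: (13.172,-2.828) -> (-6.828,-2.828) [heading=180, draw]
RT 45: heading 180 -> 135
Final: pos=(-6.828,-2.828), heading=135, 5 segment(s) drawn

Start position: (0, 0)
Final position: (-6.828, -2.828)
Distance = 7.391; >= 1e-6 -> NOT closed

Answer: no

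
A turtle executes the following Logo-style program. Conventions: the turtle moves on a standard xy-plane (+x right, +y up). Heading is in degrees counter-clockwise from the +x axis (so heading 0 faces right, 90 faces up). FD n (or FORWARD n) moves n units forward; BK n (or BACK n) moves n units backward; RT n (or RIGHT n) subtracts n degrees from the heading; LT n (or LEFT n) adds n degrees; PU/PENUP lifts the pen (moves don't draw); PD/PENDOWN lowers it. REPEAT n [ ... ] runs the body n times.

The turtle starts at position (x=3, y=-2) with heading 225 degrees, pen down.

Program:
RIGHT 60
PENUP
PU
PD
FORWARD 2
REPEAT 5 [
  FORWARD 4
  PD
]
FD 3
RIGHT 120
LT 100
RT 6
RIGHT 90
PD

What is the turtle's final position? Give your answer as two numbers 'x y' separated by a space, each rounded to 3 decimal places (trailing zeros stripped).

Answer: -21.148 4.47

Derivation:
Executing turtle program step by step:
Start: pos=(3,-2), heading=225, pen down
RT 60: heading 225 -> 165
PU: pen up
PU: pen up
PD: pen down
FD 2: (3,-2) -> (1.068,-1.482) [heading=165, draw]
REPEAT 5 [
  -- iteration 1/5 --
  FD 4: (1.068,-1.482) -> (-2.796,-0.447) [heading=165, draw]
  PD: pen down
  -- iteration 2/5 --
  FD 4: (-2.796,-0.447) -> (-6.659,0.588) [heading=165, draw]
  PD: pen down
  -- iteration 3/5 --
  FD 4: (-6.659,0.588) -> (-10.523,1.623) [heading=165, draw]
  PD: pen down
  -- iteration 4/5 --
  FD 4: (-10.523,1.623) -> (-14.387,2.659) [heading=165, draw]
  PD: pen down
  -- iteration 5/5 --
  FD 4: (-14.387,2.659) -> (-18.25,3.694) [heading=165, draw]
  PD: pen down
]
FD 3: (-18.25,3.694) -> (-21.148,4.47) [heading=165, draw]
RT 120: heading 165 -> 45
LT 100: heading 45 -> 145
RT 6: heading 145 -> 139
RT 90: heading 139 -> 49
PD: pen down
Final: pos=(-21.148,4.47), heading=49, 7 segment(s) drawn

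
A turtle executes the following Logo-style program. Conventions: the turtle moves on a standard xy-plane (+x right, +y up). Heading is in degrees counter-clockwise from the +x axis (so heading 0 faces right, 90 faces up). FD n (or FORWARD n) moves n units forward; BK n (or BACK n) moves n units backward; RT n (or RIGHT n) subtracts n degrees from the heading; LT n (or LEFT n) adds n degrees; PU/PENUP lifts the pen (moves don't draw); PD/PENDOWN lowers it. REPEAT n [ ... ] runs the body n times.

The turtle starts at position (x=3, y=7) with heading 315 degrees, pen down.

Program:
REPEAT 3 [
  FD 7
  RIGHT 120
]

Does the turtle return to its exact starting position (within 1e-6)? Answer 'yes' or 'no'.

Executing turtle program step by step:
Start: pos=(3,7), heading=315, pen down
REPEAT 3 [
  -- iteration 1/3 --
  FD 7: (3,7) -> (7.95,2.05) [heading=315, draw]
  RT 120: heading 315 -> 195
  -- iteration 2/3 --
  FD 7: (7.95,2.05) -> (1.188,0.239) [heading=195, draw]
  RT 120: heading 195 -> 75
  -- iteration 3/3 --
  FD 7: (1.188,0.239) -> (3,7) [heading=75, draw]
  RT 120: heading 75 -> 315
]
Final: pos=(3,7), heading=315, 3 segment(s) drawn

Start position: (3, 7)
Final position: (3, 7)
Distance = 0; < 1e-6 -> CLOSED

Answer: yes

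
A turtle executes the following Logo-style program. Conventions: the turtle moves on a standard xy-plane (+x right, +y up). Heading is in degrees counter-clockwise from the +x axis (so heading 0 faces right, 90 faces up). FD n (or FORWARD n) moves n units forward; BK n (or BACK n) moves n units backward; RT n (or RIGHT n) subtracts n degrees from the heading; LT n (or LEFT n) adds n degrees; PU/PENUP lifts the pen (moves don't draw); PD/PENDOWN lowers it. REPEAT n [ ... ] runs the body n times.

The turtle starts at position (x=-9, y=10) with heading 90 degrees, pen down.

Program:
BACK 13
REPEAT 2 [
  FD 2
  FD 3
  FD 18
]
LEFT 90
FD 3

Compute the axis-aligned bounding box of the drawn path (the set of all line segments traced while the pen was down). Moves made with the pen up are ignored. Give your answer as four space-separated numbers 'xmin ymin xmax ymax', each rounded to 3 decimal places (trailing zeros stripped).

Executing turtle program step by step:
Start: pos=(-9,10), heading=90, pen down
BK 13: (-9,10) -> (-9,-3) [heading=90, draw]
REPEAT 2 [
  -- iteration 1/2 --
  FD 2: (-9,-3) -> (-9,-1) [heading=90, draw]
  FD 3: (-9,-1) -> (-9,2) [heading=90, draw]
  FD 18: (-9,2) -> (-9,20) [heading=90, draw]
  -- iteration 2/2 --
  FD 2: (-9,20) -> (-9,22) [heading=90, draw]
  FD 3: (-9,22) -> (-9,25) [heading=90, draw]
  FD 18: (-9,25) -> (-9,43) [heading=90, draw]
]
LT 90: heading 90 -> 180
FD 3: (-9,43) -> (-12,43) [heading=180, draw]
Final: pos=(-12,43), heading=180, 8 segment(s) drawn

Segment endpoints: x in {-12, -9, -9, -9}, y in {-3, -1, 2, 10, 20, 22, 25, 43}
xmin=-12, ymin=-3, xmax=-9, ymax=43

Answer: -12 -3 -9 43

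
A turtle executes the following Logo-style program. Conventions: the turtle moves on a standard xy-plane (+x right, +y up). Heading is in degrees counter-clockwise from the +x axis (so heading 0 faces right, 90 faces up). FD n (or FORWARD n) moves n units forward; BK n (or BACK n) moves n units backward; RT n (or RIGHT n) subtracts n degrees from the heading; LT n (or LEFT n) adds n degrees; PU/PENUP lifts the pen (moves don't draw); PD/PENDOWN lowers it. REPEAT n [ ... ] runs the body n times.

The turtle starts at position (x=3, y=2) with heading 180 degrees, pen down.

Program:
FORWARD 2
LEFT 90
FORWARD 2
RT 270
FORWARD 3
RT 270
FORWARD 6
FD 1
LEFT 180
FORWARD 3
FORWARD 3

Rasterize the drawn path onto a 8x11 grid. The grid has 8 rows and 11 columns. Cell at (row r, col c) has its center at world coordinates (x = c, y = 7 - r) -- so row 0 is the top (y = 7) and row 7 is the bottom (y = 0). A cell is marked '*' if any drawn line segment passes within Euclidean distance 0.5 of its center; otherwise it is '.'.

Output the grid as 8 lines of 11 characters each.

Answer: ....*......
....*......
....*......
....*......
....*......
.****......
.*..*......
.****......

Derivation:
Segment 0: (3,2) -> (1,2)
Segment 1: (1,2) -> (1,0)
Segment 2: (1,0) -> (4,0)
Segment 3: (4,0) -> (4,6)
Segment 4: (4,6) -> (4,7)
Segment 5: (4,7) -> (4,4)
Segment 6: (4,4) -> (4,1)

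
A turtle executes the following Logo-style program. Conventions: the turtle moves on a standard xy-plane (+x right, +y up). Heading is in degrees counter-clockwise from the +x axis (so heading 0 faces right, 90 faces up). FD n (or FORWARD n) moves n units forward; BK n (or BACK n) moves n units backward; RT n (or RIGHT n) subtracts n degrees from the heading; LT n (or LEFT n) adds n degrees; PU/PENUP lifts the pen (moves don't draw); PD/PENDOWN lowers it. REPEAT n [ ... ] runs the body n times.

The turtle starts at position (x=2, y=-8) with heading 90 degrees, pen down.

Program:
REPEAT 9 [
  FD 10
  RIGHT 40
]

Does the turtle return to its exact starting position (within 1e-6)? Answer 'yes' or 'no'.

Answer: yes

Derivation:
Executing turtle program step by step:
Start: pos=(2,-8), heading=90, pen down
REPEAT 9 [
  -- iteration 1/9 --
  FD 10: (2,-8) -> (2,2) [heading=90, draw]
  RT 40: heading 90 -> 50
  -- iteration 2/9 --
  FD 10: (2,2) -> (8.428,9.66) [heading=50, draw]
  RT 40: heading 50 -> 10
  -- iteration 3/9 --
  FD 10: (8.428,9.66) -> (18.276,11.397) [heading=10, draw]
  RT 40: heading 10 -> 330
  -- iteration 4/9 --
  FD 10: (18.276,11.397) -> (26.936,6.397) [heading=330, draw]
  RT 40: heading 330 -> 290
  -- iteration 5/9 --
  FD 10: (26.936,6.397) -> (30.356,-3) [heading=290, draw]
  RT 40: heading 290 -> 250
  -- iteration 6/9 --
  FD 10: (30.356,-3) -> (26.936,-12.397) [heading=250, draw]
  RT 40: heading 250 -> 210
  -- iteration 7/9 --
  FD 10: (26.936,-12.397) -> (18.276,-17.397) [heading=210, draw]
  RT 40: heading 210 -> 170
  -- iteration 8/9 --
  FD 10: (18.276,-17.397) -> (8.428,-15.66) [heading=170, draw]
  RT 40: heading 170 -> 130
  -- iteration 9/9 --
  FD 10: (8.428,-15.66) -> (2,-8) [heading=130, draw]
  RT 40: heading 130 -> 90
]
Final: pos=(2,-8), heading=90, 9 segment(s) drawn

Start position: (2, -8)
Final position: (2, -8)
Distance = 0; < 1e-6 -> CLOSED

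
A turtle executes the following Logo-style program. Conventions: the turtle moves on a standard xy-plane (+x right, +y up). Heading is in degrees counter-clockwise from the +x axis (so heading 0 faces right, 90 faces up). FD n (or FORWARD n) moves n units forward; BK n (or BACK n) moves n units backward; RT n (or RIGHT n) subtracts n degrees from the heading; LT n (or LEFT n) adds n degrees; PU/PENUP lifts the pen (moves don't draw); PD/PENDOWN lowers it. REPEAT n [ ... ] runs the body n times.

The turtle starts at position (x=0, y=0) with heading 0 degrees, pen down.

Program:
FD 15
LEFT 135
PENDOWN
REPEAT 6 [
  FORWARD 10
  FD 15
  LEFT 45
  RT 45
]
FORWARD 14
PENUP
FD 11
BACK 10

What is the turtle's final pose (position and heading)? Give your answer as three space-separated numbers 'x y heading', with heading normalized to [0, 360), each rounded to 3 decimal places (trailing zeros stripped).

Answer: -101.673 116.673 135

Derivation:
Executing turtle program step by step:
Start: pos=(0,0), heading=0, pen down
FD 15: (0,0) -> (15,0) [heading=0, draw]
LT 135: heading 0 -> 135
PD: pen down
REPEAT 6 [
  -- iteration 1/6 --
  FD 10: (15,0) -> (7.929,7.071) [heading=135, draw]
  FD 15: (7.929,7.071) -> (-2.678,17.678) [heading=135, draw]
  LT 45: heading 135 -> 180
  RT 45: heading 180 -> 135
  -- iteration 2/6 --
  FD 10: (-2.678,17.678) -> (-9.749,24.749) [heading=135, draw]
  FD 15: (-9.749,24.749) -> (-20.355,35.355) [heading=135, draw]
  LT 45: heading 135 -> 180
  RT 45: heading 180 -> 135
  -- iteration 3/6 --
  FD 10: (-20.355,35.355) -> (-27.426,42.426) [heading=135, draw]
  FD 15: (-27.426,42.426) -> (-38.033,53.033) [heading=135, draw]
  LT 45: heading 135 -> 180
  RT 45: heading 180 -> 135
  -- iteration 4/6 --
  FD 10: (-38.033,53.033) -> (-45.104,60.104) [heading=135, draw]
  FD 15: (-45.104,60.104) -> (-55.711,70.711) [heading=135, draw]
  LT 45: heading 135 -> 180
  RT 45: heading 180 -> 135
  -- iteration 5/6 --
  FD 10: (-55.711,70.711) -> (-62.782,77.782) [heading=135, draw]
  FD 15: (-62.782,77.782) -> (-73.388,88.388) [heading=135, draw]
  LT 45: heading 135 -> 180
  RT 45: heading 180 -> 135
  -- iteration 6/6 --
  FD 10: (-73.388,88.388) -> (-80.459,95.459) [heading=135, draw]
  FD 15: (-80.459,95.459) -> (-91.066,106.066) [heading=135, draw]
  LT 45: heading 135 -> 180
  RT 45: heading 180 -> 135
]
FD 14: (-91.066,106.066) -> (-100.966,115.966) [heading=135, draw]
PU: pen up
FD 11: (-100.966,115.966) -> (-108.744,123.744) [heading=135, move]
BK 10: (-108.744,123.744) -> (-101.673,116.673) [heading=135, move]
Final: pos=(-101.673,116.673), heading=135, 14 segment(s) drawn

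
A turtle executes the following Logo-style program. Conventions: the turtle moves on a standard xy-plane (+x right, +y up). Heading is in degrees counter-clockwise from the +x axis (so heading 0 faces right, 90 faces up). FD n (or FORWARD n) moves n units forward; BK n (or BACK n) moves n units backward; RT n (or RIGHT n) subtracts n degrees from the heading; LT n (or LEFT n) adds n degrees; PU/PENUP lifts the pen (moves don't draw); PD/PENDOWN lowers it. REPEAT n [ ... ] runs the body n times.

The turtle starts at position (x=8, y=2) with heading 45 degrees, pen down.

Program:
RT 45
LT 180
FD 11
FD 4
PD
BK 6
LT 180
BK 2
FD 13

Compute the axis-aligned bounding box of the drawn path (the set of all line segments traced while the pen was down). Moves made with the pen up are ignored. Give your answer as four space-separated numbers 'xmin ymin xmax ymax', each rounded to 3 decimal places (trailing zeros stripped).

Answer: -7 2 10 2

Derivation:
Executing turtle program step by step:
Start: pos=(8,2), heading=45, pen down
RT 45: heading 45 -> 0
LT 180: heading 0 -> 180
FD 11: (8,2) -> (-3,2) [heading=180, draw]
FD 4: (-3,2) -> (-7,2) [heading=180, draw]
PD: pen down
BK 6: (-7,2) -> (-1,2) [heading=180, draw]
LT 180: heading 180 -> 0
BK 2: (-1,2) -> (-3,2) [heading=0, draw]
FD 13: (-3,2) -> (10,2) [heading=0, draw]
Final: pos=(10,2), heading=0, 5 segment(s) drawn

Segment endpoints: x in {-7, -3, -1, 8, 10}, y in {2, 2, 2, 2, 2}
xmin=-7, ymin=2, xmax=10, ymax=2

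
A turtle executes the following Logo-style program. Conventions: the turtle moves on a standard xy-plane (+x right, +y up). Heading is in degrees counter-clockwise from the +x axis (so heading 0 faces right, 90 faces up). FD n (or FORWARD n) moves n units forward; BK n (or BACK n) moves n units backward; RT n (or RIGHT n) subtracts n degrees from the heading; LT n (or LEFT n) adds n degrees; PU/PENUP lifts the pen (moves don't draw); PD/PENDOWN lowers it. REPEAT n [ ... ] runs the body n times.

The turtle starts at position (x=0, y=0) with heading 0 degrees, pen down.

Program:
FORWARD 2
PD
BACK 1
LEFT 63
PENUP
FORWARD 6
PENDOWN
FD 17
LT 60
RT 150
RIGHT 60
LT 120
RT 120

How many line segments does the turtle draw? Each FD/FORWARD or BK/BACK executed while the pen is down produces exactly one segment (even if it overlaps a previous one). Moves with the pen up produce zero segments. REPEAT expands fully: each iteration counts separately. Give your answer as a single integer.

Answer: 3

Derivation:
Executing turtle program step by step:
Start: pos=(0,0), heading=0, pen down
FD 2: (0,0) -> (2,0) [heading=0, draw]
PD: pen down
BK 1: (2,0) -> (1,0) [heading=0, draw]
LT 63: heading 0 -> 63
PU: pen up
FD 6: (1,0) -> (3.724,5.346) [heading=63, move]
PD: pen down
FD 17: (3.724,5.346) -> (11.442,20.493) [heading=63, draw]
LT 60: heading 63 -> 123
RT 150: heading 123 -> 333
RT 60: heading 333 -> 273
LT 120: heading 273 -> 33
RT 120: heading 33 -> 273
Final: pos=(11.442,20.493), heading=273, 3 segment(s) drawn
Segments drawn: 3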